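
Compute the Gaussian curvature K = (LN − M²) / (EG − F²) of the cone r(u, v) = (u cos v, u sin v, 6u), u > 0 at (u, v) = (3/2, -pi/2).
K = 0

Coefficients of the first fundamental form: E = 37, F = 0, G = u^2.
Coefficients of the second fundamental form: L = 0, M = 0, N = 6*sqrt(37)*u^2/(37*Abs(u)).
Assemble K = (LN − M²)/(EG − F²) = 0. At (u, v) = (3/2, -pi/2): K = 0.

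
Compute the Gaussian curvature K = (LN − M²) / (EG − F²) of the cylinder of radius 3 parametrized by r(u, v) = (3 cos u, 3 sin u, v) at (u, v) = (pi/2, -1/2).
K = 0

Coefficients of the first fundamental form: E = 9, F = 0, G = 1.
Coefficients of the second fundamental form: L = -3, M = 0, N = 0.
Assemble K = (LN − M²)/(EG − F²) = 0. At (u, v) = (pi/2, -1/2): K = 0.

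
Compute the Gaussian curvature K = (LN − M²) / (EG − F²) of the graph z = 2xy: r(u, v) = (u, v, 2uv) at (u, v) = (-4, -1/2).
K = -1/1089

Coefficients of the first fundamental form: E = 4*v^2 + 1, F = 4*u*v, G = 4*u^2 + 1.
Coefficients of the second fundamental form: L = 0, M = 2/sqrt(4*u^2 + 4*v^2 + 1), N = 0.
Assemble K = (LN − M²)/(EG − F²) = -4/(16*u^4 + 32*u^2*v^2 + 8*u^2 + 16*v^4 + 8*v^2 + 1). At (u, v) = (-4, -1/2): K = -1/1089.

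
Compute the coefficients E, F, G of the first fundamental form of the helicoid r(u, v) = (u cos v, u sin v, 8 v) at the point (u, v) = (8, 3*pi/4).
E = 1;  F = 0;  G = 128

Partials: r_u = (cos(v), sin(v), 0), r_v = (-u*sin(v), u*cos(v), 8). As functions of (u, v):
  E = r_u · r_u = 1,
  F = r_u · r_v = 0,
  G = r_v · r_v = u^2 + 64.
Evaluating at (u, v) = (8, 3*pi/4): E = 1, F = 0, G = 128.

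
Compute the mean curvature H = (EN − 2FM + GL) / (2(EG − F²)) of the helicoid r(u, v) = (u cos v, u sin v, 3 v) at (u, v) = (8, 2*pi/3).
H = 0

With E = 1, F = 0, G = u^2 + 9, L = 0, M = -3/sqrt(u^2 + 9), N = 0, assemble
  H = (EN − 2FM + GL) / (2(EG − F²)) = 0.
At (u, v) = (8, 2*pi/3): H = 0.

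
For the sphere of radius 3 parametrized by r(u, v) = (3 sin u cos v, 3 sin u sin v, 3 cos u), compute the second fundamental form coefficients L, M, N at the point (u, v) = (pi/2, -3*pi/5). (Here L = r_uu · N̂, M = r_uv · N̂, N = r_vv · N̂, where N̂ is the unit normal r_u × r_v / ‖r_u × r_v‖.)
L = -3;  M = 0;  N = -3

Compute the unit normal N̂(u, v) = (sin(u)^2*cos(v)/Abs(sin(u)), sin(u)^2*sin(v)/Abs(sin(u)), sin(2*u)/(2*Abs(sin(u)))), and the second partials r_uu, r_uv, r_vv. Take dot products:
  L(u, v) = r_uu · N̂ = -3*sin(u)/Abs(sin(u)),
  M(u, v) = r_uv · N̂ = 0,
  N(u, v) = r_vv · N̂ = -3*sin(u)^3/Abs(sin(u)).
Evaluating at (u, v) = (pi/2, -3*pi/5):
  L = -3, M = 0, N = -3.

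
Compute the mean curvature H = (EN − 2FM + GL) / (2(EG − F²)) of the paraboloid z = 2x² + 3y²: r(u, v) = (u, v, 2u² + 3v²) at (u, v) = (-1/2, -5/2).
H = 467*sqrt(230)/52900

With E = 16*u^2 + 1, F = 24*u*v, G = 36*v^2 + 1, L = 4/sqrt(16*u^2 + 36*v^2 + 1), M = 0, N = 6/sqrt(16*u^2 + 36*v^2 + 1), assemble
  H = (EN − 2FM + GL) / (2(EG − F²)) = (48*u^2 + 72*v^2 + 5)/(16*u^2 + 36*v^2 + 1)^(3/2).
At (u, v) = (-1/2, -5/2): H = 467*sqrt(230)/52900.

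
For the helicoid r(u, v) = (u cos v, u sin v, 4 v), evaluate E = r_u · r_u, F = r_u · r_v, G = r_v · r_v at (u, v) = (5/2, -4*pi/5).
E = 1;  F = 0;  G = 89/4

Partials: r_u = (cos(v), sin(v), 0), r_v = (-u*sin(v), u*cos(v), 4). As functions of (u, v):
  E = r_u · r_u = 1,
  F = r_u · r_v = 0,
  G = r_v · r_v = u^2 + 16.
Evaluating at (u, v) = (5/2, -4*pi/5): E = 1, F = 0, G = 89/4.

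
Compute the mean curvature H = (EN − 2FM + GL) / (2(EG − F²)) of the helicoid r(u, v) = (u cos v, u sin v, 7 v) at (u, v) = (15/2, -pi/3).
H = 0

With E = 1, F = 0, G = u^2 + 49, L = 0, M = -7/sqrt(u^2 + 49), N = 0, assemble
  H = (EN − 2FM + GL) / (2(EG − F²)) = 0.
At (u, v) = (15/2, -pi/3): H = 0.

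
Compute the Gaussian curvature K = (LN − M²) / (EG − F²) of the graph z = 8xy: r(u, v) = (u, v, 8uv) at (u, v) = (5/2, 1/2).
K = -64/173889

Coefficients of the first fundamental form: E = 64*v^2 + 1, F = 64*u*v, G = 64*u^2 + 1.
Coefficients of the second fundamental form: L = 0, M = 8/sqrt(64*u^2 + 64*v^2 + 1), N = 0.
Assemble K = (LN − M²)/(EG − F²) = -64/(4096*u^4 + 8192*u^2*v^2 + 128*u^2 + 4096*v^4 + 128*v^2 + 1). At (u, v) = (5/2, 1/2): K = -64/173889.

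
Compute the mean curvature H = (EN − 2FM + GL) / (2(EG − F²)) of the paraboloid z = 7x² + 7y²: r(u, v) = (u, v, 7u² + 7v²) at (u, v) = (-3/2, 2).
H = 8589*sqrt(1226)/1503076

With E = 196*u^2 + 1, F = 196*u*v, G = 196*v^2 + 1, L = 14/sqrt(196*u^2 + 196*v^2 + 1), M = 0, N = 14/sqrt(196*u^2 + 196*v^2 + 1), assemble
  H = (EN − 2FM + GL) / (2(EG − F²)) = 14*(98*u^2 + 98*v^2 + 1)/(196*u^2 + 196*v^2 + 1)^(3/2).
At (u, v) = (-3/2, 2): H = 8589*sqrt(1226)/1503076.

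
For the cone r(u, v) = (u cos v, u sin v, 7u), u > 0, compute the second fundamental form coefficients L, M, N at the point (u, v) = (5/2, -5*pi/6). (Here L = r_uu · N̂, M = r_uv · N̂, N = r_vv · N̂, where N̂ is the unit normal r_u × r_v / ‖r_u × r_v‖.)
L = 0;  M = 0;  N = 7*sqrt(2)/4

Compute the unit normal N̂(u, v) = (-7*sqrt(2)*u*cos(v)/(10*Abs(u)), -7*sqrt(2)*u*sin(v)/(10*Abs(u)), sqrt(2)*u/(10*Abs(u))), and the second partials r_uu, r_uv, r_vv. Take dot products:
  L(u, v) = r_uu · N̂ = 0,
  M(u, v) = r_uv · N̂ = 0,
  N(u, v) = r_vv · N̂ = 7*sqrt(2)*u^2/(10*Abs(u)).
Evaluating at (u, v) = (5/2, -5*pi/6):
  L = 0, M = 0, N = 7*sqrt(2)/4.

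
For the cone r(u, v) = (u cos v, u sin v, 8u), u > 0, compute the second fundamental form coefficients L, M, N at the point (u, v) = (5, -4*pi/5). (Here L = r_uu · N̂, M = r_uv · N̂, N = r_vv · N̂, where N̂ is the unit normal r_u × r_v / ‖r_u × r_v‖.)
L = 0;  M = 0;  N = 8*sqrt(65)/13

Compute the unit normal N̂(u, v) = (-8*sqrt(65)*u*cos(v)/(65*Abs(u)), -8*sqrt(65)*u*sin(v)/(65*Abs(u)), sqrt(65)*u/(65*Abs(u))), and the second partials r_uu, r_uv, r_vv. Take dot products:
  L(u, v) = r_uu · N̂ = 0,
  M(u, v) = r_uv · N̂ = 0,
  N(u, v) = r_vv · N̂ = 8*sqrt(65)*u^2/(65*Abs(u)).
Evaluating at (u, v) = (5, -4*pi/5):
  L = 0, M = 0, N = 8*sqrt(65)/13.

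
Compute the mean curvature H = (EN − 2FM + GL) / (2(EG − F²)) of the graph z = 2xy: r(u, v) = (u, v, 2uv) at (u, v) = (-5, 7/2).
H = 7*sqrt(6)/225

With E = 4*v^2 + 1, F = 4*u*v, G = 4*u^2 + 1, L = 0, M = 2/sqrt(4*u^2 + 4*v^2 + 1), N = 0, assemble
  H = (EN − 2FM + GL) / (2(EG − F²)) = -8*u*v/(4*u^2 + 4*v^2 + 1)^(3/2).
At (u, v) = (-5, 7/2): H = 7*sqrt(6)/225.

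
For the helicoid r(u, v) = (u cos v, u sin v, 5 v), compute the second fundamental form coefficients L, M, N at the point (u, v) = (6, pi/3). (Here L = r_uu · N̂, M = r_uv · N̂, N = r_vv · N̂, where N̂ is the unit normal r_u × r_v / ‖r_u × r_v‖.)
L = 0;  M = -5*sqrt(61)/61;  N = 0

Compute the unit normal N̂(u, v) = (5*sin(v)/sqrt(u^2 + 25), -5*cos(v)/sqrt(u^2 + 25), u/sqrt(u^2 + 25)), and the second partials r_uu, r_uv, r_vv. Take dot products:
  L(u, v) = r_uu · N̂ = 0,
  M(u, v) = r_uv · N̂ = -5/sqrt(u^2 + 25),
  N(u, v) = r_vv · N̂ = 0.
Evaluating at (u, v) = (6, pi/3):
  L = 0, M = -5*sqrt(61)/61, N = 0.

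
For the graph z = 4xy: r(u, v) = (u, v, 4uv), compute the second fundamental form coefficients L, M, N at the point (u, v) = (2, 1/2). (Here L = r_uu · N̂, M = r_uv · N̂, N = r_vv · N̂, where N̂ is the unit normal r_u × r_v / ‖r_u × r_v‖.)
L = 0;  M = 4*sqrt(69)/69;  N = 0

Compute the unit normal N̂(u, v) = (-4*v/sqrt(16*u^2 + 16*v^2 + 1), -4*u/sqrt(16*u^2 + 16*v^2 + 1), 1/sqrt(16*u^2 + 16*v^2 + 1)), and the second partials r_uu, r_uv, r_vv. Take dot products:
  L(u, v) = r_uu · N̂ = 0,
  M(u, v) = r_uv · N̂ = 4/sqrt(16*u^2 + 16*v^2 + 1),
  N(u, v) = r_vv · N̂ = 0.
Evaluating at (u, v) = (2, 1/2):
  L = 0, M = 4*sqrt(69)/69, N = 0.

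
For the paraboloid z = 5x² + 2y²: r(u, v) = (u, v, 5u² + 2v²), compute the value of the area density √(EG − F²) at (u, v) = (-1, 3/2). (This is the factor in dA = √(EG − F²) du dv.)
√(EG − F²)|_{(-1, 3/2)} = sqrt(137)

E = 100*u^2 + 1, F = 40*u*v, G = 16*v^2 + 1, so EG − F² = 100*u^2 + 16*v^2 + 1. Taking the positive square root: √(EG − F²) = sqrt(100*u^2 + 16*v^2 + 1). At (u, v) = (-1, 3/2): sqrt(137).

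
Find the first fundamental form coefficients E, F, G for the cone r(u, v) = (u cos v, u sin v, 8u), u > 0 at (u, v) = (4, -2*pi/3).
E = 65;  F = 0;  G = 16

Partials: r_u = (cos(v), sin(v), 8), r_v = (-u*sin(v), u*cos(v), 0). As functions of (u, v):
  E = r_u · r_u = 65,
  F = r_u · r_v = 0,
  G = r_v · r_v = u^2.
Evaluating at (u, v) = (4, -2*pi/3): E = 65, F = 0, G = 16.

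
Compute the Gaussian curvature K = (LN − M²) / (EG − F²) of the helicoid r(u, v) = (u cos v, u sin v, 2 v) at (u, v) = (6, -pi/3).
K = -1/400

Coefficients of the first fundamental form: E = 1, F = 0, G = u^2 + 4.
Coefficients of the second fundamental form: L = 0, M = -2/sqrt(u^2 + 4), N = 0.
Assemble K = (LN − M²)/(EG − F²) = -4/(u^2 + 4)^2. At (u, v) = (6, -pi/3): K = -1/400.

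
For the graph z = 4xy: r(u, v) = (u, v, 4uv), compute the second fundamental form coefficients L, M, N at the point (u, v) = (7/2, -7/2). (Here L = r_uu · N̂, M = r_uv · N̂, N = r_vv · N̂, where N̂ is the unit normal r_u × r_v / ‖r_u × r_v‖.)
L = 0;  M = 4*sqrt(393)/393;  N = 0

Compute the unit normal N̂(u, v) = (-4*v/sqrt(16*u^2 + 16*v^2 + 1), -4*u/sqrt(16*u^2 + 16*v^2 + 1), 1/sqrt(16*u^2 + 16*v^2 + 1)), and the second partials r_uu, r_uv, r_vv. Take dot products:
  L(u, v) = r_uu · N̂ = 0,
  M(u, v) = r_uv · N̂ = 4/sqrt(16*u^2 + 16*v^2 + 1),
  N(u, v) = r_vv · N̂ = 0.
Evaluating at (u, v) = (7/2, -7/2):
  L = 0, M = 4*sqrt(393)/393, N = 0.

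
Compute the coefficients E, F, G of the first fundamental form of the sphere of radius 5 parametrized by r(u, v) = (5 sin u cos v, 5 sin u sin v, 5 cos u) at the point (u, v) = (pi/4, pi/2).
E = 25;  F = 0;  G = 25/2

Partials: r_u = (5*cos(u)*cos(v), 5*sin(v)*cos(u), -5*sin(u)), r_v = (-5*sin(u)*sin(v), 5*sin(u)*cos(v), 0). As functions of (u, v):
  E = r_u · r_u = 25,
  F = r_u · r_v = 0,
  G = r_v · r_v = 25*sin(u)^2.
Evaluating at (u, v) = (pi/4, pi/2): E = 25, F = 0, G = 25/2.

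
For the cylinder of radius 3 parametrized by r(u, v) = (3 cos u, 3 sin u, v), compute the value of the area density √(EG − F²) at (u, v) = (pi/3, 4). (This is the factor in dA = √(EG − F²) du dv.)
√(EG − F²)|_{(pi/3, 4)} = 3

E = 9, F = 0, G = 1, so EG − F² = 9. Taking the positive square root: √(EG − F²) = 3. At (u, v) = (pi/3, 4): 3.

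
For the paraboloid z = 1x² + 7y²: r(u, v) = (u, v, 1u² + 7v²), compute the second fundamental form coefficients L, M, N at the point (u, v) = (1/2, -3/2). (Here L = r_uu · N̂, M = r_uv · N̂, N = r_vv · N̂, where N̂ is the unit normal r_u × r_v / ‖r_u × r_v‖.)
L = 2*sqrt(443)/443;  M = 0;  N = 14*sqrt(443)/443

Compute the unit normal N̂(u, v) = (-2*u/sqrt(4*u^2 + 196*v^2 + 1), -14*v/sqrt(4*u^2 + 196*v^2 + 1), 1/sqrt(4*u^2 + 196*v^2 + 1)), and the second partials r_uu, r_uv, r_vv. Take dot products:
  L(u, v) = r_uu · N̂ = 2/sqrt(4*u^2 + 196*v^2 + 1),
  M(u, v) = r_uv · N̂ = 0,
  N(u, v) = r_vv · N̂ = 14/sqrt(4*u^2 + 196*v^2 + 1).
Evaluating at (u, v) = (1/2, -3/2):
  L = 2*sqrt(443)/443, M = 0, N = 14*sqrt(443)/443.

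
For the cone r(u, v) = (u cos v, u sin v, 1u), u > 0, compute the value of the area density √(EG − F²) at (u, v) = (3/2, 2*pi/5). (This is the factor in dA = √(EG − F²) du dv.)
√(EG − F²)|_{(3/2, 2*pi/5)} = 3*sqrt(2)/2

E = 2, F = 0, G = u^2, so EG − F² = 2*u^2. Taking the positive square root: √(EG − F²) = sqrt(2)*Abs(u). At (u, v) = (3/2, 2*pi/5): 3*sqrt(2)/2.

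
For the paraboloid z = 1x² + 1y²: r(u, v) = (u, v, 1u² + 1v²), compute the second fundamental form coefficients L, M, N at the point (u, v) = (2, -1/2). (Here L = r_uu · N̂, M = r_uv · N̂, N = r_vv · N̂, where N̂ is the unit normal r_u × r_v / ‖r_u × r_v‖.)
L = sqrt(2)/3;  M = 0;  N = sqrt(2)/3

Compute the unit normal N̂(u, v) = (-2*u/sqrt(4*u^2 + 4*v^2 + 1), -2*v/sqrt(4*u^2 + 4*v^2 + 1), 1/sqrt(4*u^2 + 4*v^2 + 1)), and the second partials r_uu, r_uv, r_vv. Take dot products:
  L(u, v) = r_uu · N̂ = 2/sqrt(4*u^2 + 4*v^2 + 1),
  M(u, v) = r_uv · N̂ = 0,
  N(u, v) = r_vv · N̂ = 2/sqrt(4*u^2 + 4*v^2 + 1).
Evaluating at (u, v) = (2, -1/2):
  L = sqrt(2)/3, M = 0, N = sqrt(2)/3.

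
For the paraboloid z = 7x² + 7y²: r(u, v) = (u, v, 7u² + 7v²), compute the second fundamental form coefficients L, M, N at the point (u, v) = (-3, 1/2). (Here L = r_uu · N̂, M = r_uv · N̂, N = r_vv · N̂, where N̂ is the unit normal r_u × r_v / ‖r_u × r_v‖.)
L = 7*sqrt(1814)/907;  M = 0;  N = 7*sqrt(1814)/907

Compute the unit normal N̂(u, v) = (-14*u/sqrt(196*u^2 + 196*v^2 + 1), -14*v/sqrt(196*u^2 + 196*v^2 + 1), 1/sqrt(196*u^2 + 196*v^2 + 1)), and the second partials r_uu, r_uv, r_vv. Take dot products:
  L(u, v) = r_uu · N̂ = 14/sqrt(196*u^2 + 196*v^2 + 1),
  M(u, v) = r_uv · N̂ = 0,
  N(u, v) = r_vv · N̂ = 14/sqrt(196*u^2 + 196*v^2 + 1).
Evaluating at (u, v) = (-3, 1/2):
  L = 7*sqrt(1814)/907, M = 0, N = 7*sqrt(1814)/907.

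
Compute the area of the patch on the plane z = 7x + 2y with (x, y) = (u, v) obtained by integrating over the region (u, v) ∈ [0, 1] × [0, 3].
Area = 9*sqrt(6)

Area = ∫∫ √(EG − F²) du dv with √(EG − F²) = 3*sqrt(6). Integrating over [0, 1] × [0, 3] gives 9*sqrt(6).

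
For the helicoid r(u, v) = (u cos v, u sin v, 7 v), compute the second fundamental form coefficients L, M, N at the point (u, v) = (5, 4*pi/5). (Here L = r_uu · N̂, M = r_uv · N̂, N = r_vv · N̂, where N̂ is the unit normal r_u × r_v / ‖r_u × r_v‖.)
L = 0;  M = -7*sqrt(74)/74;  N = 0

Compute the unit normal N̂(u, v) = (7*sin(v)/sqrt(u^2 + 49), -7*cos(v)/sqrt(u^2 + 49), u/sqrt(u^2 + 49)), and the second partials r_uu, r_uv, r_vv. Take dot products:
  L(u, v) = r_uu · N̂ = 0,
  M(u, v) = r_uv · N̂ = -7/sqrt(u^2 + 49),
  N(u, v) = r_vv · N̂ = 0.
Evaluating at (u, v) = (5, 4*pi/5):
  L = 0, M = -7*sqrt(74)/74, N = 0.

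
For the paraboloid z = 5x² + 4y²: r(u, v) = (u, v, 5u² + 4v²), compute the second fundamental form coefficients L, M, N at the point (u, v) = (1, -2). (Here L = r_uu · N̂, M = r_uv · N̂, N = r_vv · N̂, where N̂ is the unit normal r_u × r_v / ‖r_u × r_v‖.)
L = 10*sqrt(357)/357;  M = 0;  N = 8*sqrt(357)/357

Compute the unit normal N̂(u, v) = (-10*u/sqrt(100*u^2 + 64*v^2 + 1), -8*v/sqrt(100*u^2 + 64*v^2 + 1), 1/sqrt(100*u^2 + 64*v^2 + 1)), and the second partials r_uu, r_uv, r_vv. Take dot products:
  L(u, v) = r_uu · N̂ = 10/sqrt(100*u^2 + 64*v^2 + 1),
  M(u, v) = r_uv · N̂ = 0,
  N(u, v) = r_vv · N̂ = 8/sqrt(100*u^2 + 64*v^2 + 1).
Evaluating at (u, v) = (1, -2):
  L = 10*sqrt(357)/357, M = 0, N = 8*sqrt(357)/357.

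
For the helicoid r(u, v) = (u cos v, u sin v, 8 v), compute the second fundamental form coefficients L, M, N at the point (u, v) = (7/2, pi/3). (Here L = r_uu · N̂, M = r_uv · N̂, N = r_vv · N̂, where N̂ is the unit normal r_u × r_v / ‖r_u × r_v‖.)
L = 0;  M = -16*sqrt(305)/305;  N = 0

Compute the unit normal N̂(u, v) = (8*sin(v)/sqrt(u^2 + 64), -8*cos(v)/sqrt(u^2 + 64), u/sqrt(u^2 + 64)), and the second partials r_uu, r_uv, r_vv. Take dot products:
  L(u, v) = r_uu · N̂ = 0,
  M(u, v) = r_uv · N̂ = -8/sqrt(u^2 + 64),
  N(u, v) = r_vv · N̂ = 0.
Evaluating at (u, v) = (7/2, pi/3):
  L = 0, M = -16*sqrt(305)/305, N = 0.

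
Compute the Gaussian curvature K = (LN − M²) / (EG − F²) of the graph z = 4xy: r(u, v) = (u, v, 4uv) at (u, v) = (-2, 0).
K = -16/4225

Coefficients of the first fundamental form: E = 16*v^2 + 1, F = 16*u*v, G = 16*u^2 + 1.
Coefficients of the second fundamental form: L = 0, M = 4/sqrt(16*u^2 + 16*v^2 + 1), N = 0.
Assemble K = (LN − M²)/(EG − F²) = -16/(256*u^4 + 512*u^2*v^2 + 32*u^2 + 256*v^4 + 32*v^2 + 1). At (u, v) = (-2, 0): K = -16/4225.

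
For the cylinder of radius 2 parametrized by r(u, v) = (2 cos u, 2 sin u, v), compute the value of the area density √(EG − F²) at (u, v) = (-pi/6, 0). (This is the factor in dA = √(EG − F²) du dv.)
√(EG − F²)|_{(-pi/6, 0)} = 2

E = 4, F = 0, G = 1, so EG − F² = 4. Taking the positive square root: √(EG − F²) = 2. At (u, v) = (-pi/6, 0): 2.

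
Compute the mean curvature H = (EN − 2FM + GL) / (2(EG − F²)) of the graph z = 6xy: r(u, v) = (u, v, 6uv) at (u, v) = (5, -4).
H = 4320*sqrt(1477)/2181529

With E = 36*v^2 + 1, F = 36*u*v, G = 36*u^2 + 1, L = 0, M = 6/sqrt(36*u^2 + 36*v^2 + 1), N = 0, assemble
  H = (EN − 2FM + GL) / (2(EG − F²)) = -216*u*v/(36*u^2 + 36*v^2 + 1)^(3/2).
At (u, v) = (5, -4): H = 4320*sqrt(1477)/2181529.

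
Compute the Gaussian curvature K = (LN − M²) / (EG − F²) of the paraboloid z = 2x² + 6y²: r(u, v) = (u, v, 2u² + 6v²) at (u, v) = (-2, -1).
K = 48/43681

Coefficients of the first fundamental form: E = 16*u^2 + 1, F = 48*u*v, G = 144*v^2 + 1.
Coefficients of the second fundamental form: L = 4/sqrt(16*u^2 + 144*v^2 + 1), M = 0, N = 12/sqrt(16*u^2 + 144*v^2 + 1).
Assemble K = (LN − M²)/(EG − F²) = 48/(256*u^4 + 4608*u^2*v^2 + 32*u^2 + 20736*v^4 + 288*v^2 + 1). At (u, v) = (-2, -1): K = 48/43681.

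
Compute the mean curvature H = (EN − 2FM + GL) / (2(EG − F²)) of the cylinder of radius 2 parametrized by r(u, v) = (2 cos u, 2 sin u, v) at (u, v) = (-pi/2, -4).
H = -1/4

With E = 4, F = 0, G = 1, L = -2, M = 0, N = 0, assemble
  H = (EN − 2FM + GL) / (2(EG − F²)) = -1/4.
At (u, v) = (-pi/2, -4): H = -1/4.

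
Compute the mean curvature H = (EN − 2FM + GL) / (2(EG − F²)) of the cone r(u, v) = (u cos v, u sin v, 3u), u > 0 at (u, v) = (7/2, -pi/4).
H = 3*sqrt(10)/70

With E = 10, F = 0, G = u^2, L = 0, M = 0, N = 3*sqrt(10)*u^2/(10*Abs(u)), assemble
  H = (EN − 2FM + GL) / (2(EG − F²)) = 3*sqrt(10)/(20*Abs(u)).
At (u, v) = (7/2, -pi/4): H = 3*sqrt(10)/70.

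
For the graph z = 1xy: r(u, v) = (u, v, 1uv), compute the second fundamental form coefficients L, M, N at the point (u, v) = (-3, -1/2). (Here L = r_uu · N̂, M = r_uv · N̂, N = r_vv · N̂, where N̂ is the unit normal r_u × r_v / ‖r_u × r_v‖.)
L = 0;  M = 2*sqrt(41)/41;  N = 0

Compute the unit normal N̂(u, v) = (-v/sqrt(u^2 + v^2 + 1), -u/sqrt(u^2 + v^2 + 1), 1/sqrt(u^2 + v^2 + 1)), and the second partials r_uu, r_uv, r_vv. Take dot products:
  L(u, v) = r_uu · N̂ = 0,
  M(u, v) = r_uv · N̂ = 1/sqrt(u^2 + v^2 + 1),
  N(u, v) = r_vv · N̂ = 0.
Evaluating at (u, v) = (-3, -1/2):
  L = 0, M = 2*sqrt(41)/41, N = 0.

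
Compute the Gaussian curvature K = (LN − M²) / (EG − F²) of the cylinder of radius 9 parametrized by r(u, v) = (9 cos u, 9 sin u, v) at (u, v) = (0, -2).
K = 0

Coefficients of the first fundamental form: E = 81, F = 0, G = 1.
Coefficients of the second fundamental form: L = -9, M = 0, N = 0.
Assemble K = (LN − M²)/(EG − F²) = 0. At (u, v) = (0, -2): K = 0.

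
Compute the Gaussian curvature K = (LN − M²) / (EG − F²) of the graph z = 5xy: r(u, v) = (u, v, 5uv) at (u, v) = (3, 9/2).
K = -400/8579041

Coefficients of the first fundamental form: E = 25*v^2 + 1, F = 25*u*v, G = 25*u^2 + 1.
Coefficients of the second fundamental form: L = 0, M = 5/sqrt(25*u^2 + 25*v^2 + 1), N = 0.
Assemble K = (LN − M²)/(EG − F²) = -25/(625*u^4 + 1250*u^2*v^2 + 50*u^2 + 625*v^4 + 50*v^2 + 1). At (u, v) = (3, 9/2): K = -400/8579041.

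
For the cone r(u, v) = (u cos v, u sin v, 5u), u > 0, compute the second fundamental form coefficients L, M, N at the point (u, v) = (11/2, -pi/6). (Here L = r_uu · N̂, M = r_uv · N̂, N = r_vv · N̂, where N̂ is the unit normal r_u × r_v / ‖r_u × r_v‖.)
L = 0;  M = 0;  N = 55*sqrt(26)/52

Compute the unit normal N̂(u, v) = (-5*sqrt(26)*u*cos(v)/(26*Abs(u)), -5*sqrt(26)*u*sin(v)/(26*Abs(u)), sqrt(26)*u/(26*Abs(u))), and the second partials r_uu, r_uv, r_vv. Take dot products:
  L(u, v) = r_uu · N̂ = 0,
  M(u, v) = r_uv · N̂ = 0,
  N(u, v) = r_vv · N̂ = 5*sqrt(26)*u^2/(26*Abs(u)).
Evaluating at (u, v) = (11/2, -pi/6):
  L = 0, M = 0, N = 55*sqrt(26)/52.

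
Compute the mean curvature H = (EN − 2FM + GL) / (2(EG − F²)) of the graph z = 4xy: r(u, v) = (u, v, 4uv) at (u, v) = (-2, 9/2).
H = 576*sqrt(389)/151321

With E = 16*v^2 + 1, F = 16*u*v, G = 16*u^2 + 1, L = 0, M = 4/sqrt(16*u^2 + 16*v^2 + 1), N = 0, assemble
  H = (EN − 2FM + GL) / (2(EG − F²)) = -64*u*v/(16*u^2 + 16*v^2 + 1)^(3/2).
At (u, v) = (-2, 9/2): H = 576*sqrt(389)/151321.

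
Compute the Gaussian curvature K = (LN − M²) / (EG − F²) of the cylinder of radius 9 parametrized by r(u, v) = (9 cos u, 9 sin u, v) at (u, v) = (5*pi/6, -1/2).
K = 0

Coefficients of the first fundamental form: E = 81, F = 0, G = 1.
Coefficients of the second fundamental form: L = -9, M = 0, N = 0.
Assemble K = (LN − M²)/(EG − F²) = 0. At (u, v) = (5*pi/6, -1/2): K = 0.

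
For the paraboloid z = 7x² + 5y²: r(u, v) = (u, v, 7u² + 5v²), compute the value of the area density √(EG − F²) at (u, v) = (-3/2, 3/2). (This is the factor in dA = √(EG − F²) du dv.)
√(EG − F²)|_{(-3/2, 3/2)} = sqrt(667)

E = 196*u^2 + 1, F = 140*u*v, G = 100*v^2 + 1, so EG − F² = 196*u^2 + 100*v^2 + 1. Taking the positive square root: √(EG − F²) = sqrt(196*u^2 + 100*v^2 + 1). At (u, v) = (-3/2, 3/2): sqrt(667).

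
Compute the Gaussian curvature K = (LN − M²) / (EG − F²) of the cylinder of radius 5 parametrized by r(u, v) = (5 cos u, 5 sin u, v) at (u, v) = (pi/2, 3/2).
K = 0

Coefficients of the first fundamental form: E = 25, F = 0, G = 1.
Coefficients of the second fundamental form: L = -5, M = 0, N = 0.
Assemble K = (LN − M²)/(EG − F²) = 0. At (u, v) = (pi/2, 3/2): K = 0.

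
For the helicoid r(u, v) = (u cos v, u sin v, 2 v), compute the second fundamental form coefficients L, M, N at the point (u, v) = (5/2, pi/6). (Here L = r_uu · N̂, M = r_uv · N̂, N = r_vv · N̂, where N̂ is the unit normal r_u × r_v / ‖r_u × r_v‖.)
L = 0;  M = -4*sqrt(41)/41;  N = 0

Compute the unit normal N̂(u, v) = (2*sin(v)/sqrt(u^2 + 4), -2*cos(v)/sqrt(u^2 + 4), u/sqrt(u^2 + 4)), and the second partials r_uu, r_uv, r_vv. Take dot products:
  L(u, v) = r_uu · N̂ = 0,
  M(u, v) = r_uv · N̂ = -2/sqrt(u^2 + 4),
  N(u, v) = r_vv · N̂ = 0.
Evaluating at (u, v) = (5/2, pi/6):
  L = 0, M = -4*sqrt(41)/41, N = 0.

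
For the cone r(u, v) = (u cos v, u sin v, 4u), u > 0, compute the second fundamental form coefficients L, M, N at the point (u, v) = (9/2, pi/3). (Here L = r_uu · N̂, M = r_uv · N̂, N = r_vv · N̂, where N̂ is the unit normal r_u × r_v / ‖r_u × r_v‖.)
L = 0;  M = 0;  N = 18*sqrt(17)/17

Compute the unit normal N̂(u, v) = (-4*sqrt(17)*u*cos(v)/(17*Abs(u)), -4*sqrt(17)*u*sin(v)/(17*Abs(u)), sqrt(17)*u/(17*Abs(u))), and the second partials r_uu, r_uv, r_vv. Take dot products:
  L(u, v) = r_uu · N̂ = 0,
  M(u, v) = r_uv · N̂ = 0,
  N(u, v) = r_vv · N̂ = 4*sqrt(17)*u^2/(17*Abs(u)).
Evaluating at (u, v) = (9/2, pi/3):
  L = 0, M = 0, N = 18*sqrt(17)/17.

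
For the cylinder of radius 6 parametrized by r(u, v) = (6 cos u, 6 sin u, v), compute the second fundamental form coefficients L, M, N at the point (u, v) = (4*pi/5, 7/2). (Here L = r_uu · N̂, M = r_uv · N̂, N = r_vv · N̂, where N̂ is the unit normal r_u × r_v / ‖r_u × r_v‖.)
L = -6;  M = 0;  N = 0

Compute the unit normal N̂(u, v) = (cos(u), sin(u), 0), and the second partials r_uu, r_uv, r_vv. Take dot products:
  L(u, v) = r_uu · N̂ = -6,
  M(u, v) = r_uv · N̂ = 0,
  N(u, v) = r_vv · N̂ = 0.
Evaluating at (u, v) = (4*pi/5, 7/2):
  L = -6, M = 0, N = 0.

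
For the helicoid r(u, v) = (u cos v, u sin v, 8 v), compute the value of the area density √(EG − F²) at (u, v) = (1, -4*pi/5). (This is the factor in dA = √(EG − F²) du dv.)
√(EG − F²)|_{(1, -4*pi/5)} = sqrt(65)

E = 1, F = 0, G = u^2 + 64, so EG − F² = u^2 + 64. Taking the positive square root: √(EG − F²) = sqrt(u^2 + 64). At (u, v) = (1, -4*pi/5): sqrt(65).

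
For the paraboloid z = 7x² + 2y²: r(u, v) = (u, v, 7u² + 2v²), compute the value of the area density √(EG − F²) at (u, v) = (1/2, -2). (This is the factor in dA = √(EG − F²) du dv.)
√(EG − F²)|_{(1/2, -2)} = sqrt(114)

E = 196*u^2 + 1, F = 56*u*v, G = 16*v^2 + 1, so EG − F² = 196*u^2 + 16*v^2 + 1. Taking the positive square root: √(EG − F²) = sqrt(196*u^2 + 16*v^2 + 1). At (u, v) = (1/2, -2): sqrt(114).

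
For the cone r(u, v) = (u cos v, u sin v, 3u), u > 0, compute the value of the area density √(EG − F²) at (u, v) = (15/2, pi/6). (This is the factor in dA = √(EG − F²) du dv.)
√(EG − F²)|_{(15/2, pi/6)} = 15*sqrt(10)/2

E = 10, F = 0, G = u^2, so EG − F² = 10*u^2. Taking the positive square root: √(EG − F²) = sqrt(10)*Abs(u). At (u, v) = (15/2, pi/6): 15*sqrt(10)/2.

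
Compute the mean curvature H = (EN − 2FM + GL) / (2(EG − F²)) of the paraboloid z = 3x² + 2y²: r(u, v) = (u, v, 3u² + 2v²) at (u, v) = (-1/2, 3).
H = 65*sqrt(154)/3388

With E = 36*u^2 + 1, F = 24*u*v, G = 16*v^2 + 1, L = 6/sqrt(36*u^2 + 16*v^2 + 1), M = 0, N = 4/sqrt(36*u^2 + 16*v^2 + 1), assemble
  H = (EN − 2FM + GL) / (2(EG − F²)) = (72*u^2 + 48*v^2 + 5)/(36*u^2 + 16*v^2 + 1)^(3/2).
At (u, v) = (-1/2, 3): H = 65*sqrt(154)/3388.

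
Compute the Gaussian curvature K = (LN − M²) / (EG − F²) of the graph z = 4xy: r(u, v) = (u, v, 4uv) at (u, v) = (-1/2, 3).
K = -16/22201

Coefficients of the first fundamental form: E = 16*v^2 + 1, F = 16*u*v, G = 16*u^2 + 1.
Coefficients of the second fundamental form: L = 0, M = 4/sqrt(16*u^2 + 16*v^2 + 1), N = 0.
Assemble K = (LN − M²)/(EG − F²) = -16/(256*u^4 + 512*u^2*v^2 + 32*u^2 + 256*v^4 + 32*v^2 + 1). At (u, v) = (-1/2, 3): K = -16/22201.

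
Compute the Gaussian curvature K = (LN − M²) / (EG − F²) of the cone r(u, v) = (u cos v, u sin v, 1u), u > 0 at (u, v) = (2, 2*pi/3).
K = 0

Coefficients of the first fundamental form: E = 2, F = 0, G = u^2.
Coefficients of the second fundamental form: L = 0, M = 0, N = sqrt(2)*u^2/(2*Abs(u)).
Assemble K = (LN − M²)/(EG − F²) = 0. At (u, v) = (2, 2*pi/3): K = 0.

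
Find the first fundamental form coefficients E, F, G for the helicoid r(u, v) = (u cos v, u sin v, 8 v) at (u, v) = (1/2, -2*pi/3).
E = 1;  F = 0;  G = 257/4

Partials: r_u = (cos(v), sin(v), 0), r_v = (-u*sin(v), u*cos(v), 8). As functions of (u, v):
  E = r_u · r_u = 1,
  F = r_u · r_v = 0,
  G = r_v · r_v = u^2 + 64.
Evaluating at (u, v) = (1/2, -2*pi/3): E = 1, F = 0, G = 257/4.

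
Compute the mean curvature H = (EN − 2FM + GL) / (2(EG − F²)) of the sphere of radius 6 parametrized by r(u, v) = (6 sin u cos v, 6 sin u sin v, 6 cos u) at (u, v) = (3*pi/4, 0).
H = -1/6

With E = 36, F = 0, G = 36*sin(u)^2, L = -6*sin(u)/Abs(sin(u)), M = 0, N = -6*sin(u)^3/Abs(sin(u)), assemble
  H = (EN − 2FM + GL) / (2(EG − F²)) = -sin(u)/(6*Abs(sin(u))).
At (u, v) = (3*pi/4, 0): H = -1/6.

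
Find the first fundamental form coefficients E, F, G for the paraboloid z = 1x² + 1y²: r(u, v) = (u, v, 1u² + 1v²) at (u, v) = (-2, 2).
E = 17;  F = -16;  G = 17

Partials: r_u = (1, 0, 2*u), r_v = (0, 1, 2*v). As functions of (u, v):
  E = r_u · r_u = 4*u^2 + 1,
  F = r_u · r_v = 4*u*v,
  G = r_v · r_v = 4*v^2 + 1.
Evaluating at (u, v) = (-2, 2): E = 17, F = -16, G = 17.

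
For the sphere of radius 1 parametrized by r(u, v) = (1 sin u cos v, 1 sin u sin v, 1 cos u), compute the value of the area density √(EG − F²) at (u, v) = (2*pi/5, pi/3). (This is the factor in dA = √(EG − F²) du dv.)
√(EG − F²)|_{(2*pi/5, pi/3)} = sqrt(2*sqrt(5) + 10)/4

E = 1, F = 0, G = sin(u)^2, so EG − F² = sin(u)^2. Taking the positive square root: √(EG − F²) = Abs(sin(u)). At (u, v) = (2*pi/5, pi/3): sqrt(2*sqrt(5) + 10)/4.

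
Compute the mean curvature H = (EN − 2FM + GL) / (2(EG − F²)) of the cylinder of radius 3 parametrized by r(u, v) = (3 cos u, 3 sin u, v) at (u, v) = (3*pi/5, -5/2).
H = -1/6

With E = 9, F = 0, G = 1, L = -3, M = 0, N = 0, assemble
  H = (EN − 2FM + GL) / (2(EG − F²)) = -1/6.
At (u, v) = (3*pi/5, -5/2): H = -1/6.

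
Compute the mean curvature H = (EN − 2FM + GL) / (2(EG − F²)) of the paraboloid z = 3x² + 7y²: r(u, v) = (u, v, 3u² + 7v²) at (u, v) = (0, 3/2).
H = 1333*sqrt(442)/195364

With E = 36*u^2 + 1, F = 84*u*v, G = 196*v^2 + 1, L = 6/sqrt(36*u^2 + 196*v^2 + 1), M = 0, N = 14/sqrt(36*u^2 + 196*v^2 + 1), assemble
  H = (EN − 2FM + GL) / (2(EG − F²)) = 2*(126*u^2 + 294*v^2 + 5)/(36*u^2 + 196*v^2 + 1)^(3/2).
At (u, v) = (0, 3/2): H = 1333*sqrt(442)/195364.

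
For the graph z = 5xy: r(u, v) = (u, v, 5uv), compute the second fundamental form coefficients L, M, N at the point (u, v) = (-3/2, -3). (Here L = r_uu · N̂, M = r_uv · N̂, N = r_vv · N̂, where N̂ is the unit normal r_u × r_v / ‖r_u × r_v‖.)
L = 0;  M = 10*sqrt(1129)/1129;  N = 0

Compute the unit normal N̂(u, v) = (-5*v/sqrt(25*u^2 + 25*v^2 + 1), -5*u/sqrt(25*u^2 + 25*v^2 + 1), 1/sqrt(25*u^2 + 25*v^2 + 1)), and the second partials r_uu, r_uv, r_vv. Take dot products:
  L(u, v) = r_uu · N̂ = 0,
  M(u, v) = r_uv · N̂ = 5/sqrt(25*u^2 + 25*v^2 + 1),
  N(u, v) = r_vv · N̂ = 0.
Evaluating at (u, v) = (-3/2, -3):
  L = 0, M = 10*sqrt(1129)/1129, N = 0.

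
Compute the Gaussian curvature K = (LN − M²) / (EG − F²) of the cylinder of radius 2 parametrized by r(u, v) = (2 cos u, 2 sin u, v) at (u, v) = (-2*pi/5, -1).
K = 0

Coefficients of the first fundamental form: E = 4, F = 0, G = 1.
Coefficients of the second fundamental form: L = -2, M = 0, N = 0.
Assemble K = (LN − M²)/(EG − F²) = 0. At (u, v) = (-2*pi/5, -1): K = 0.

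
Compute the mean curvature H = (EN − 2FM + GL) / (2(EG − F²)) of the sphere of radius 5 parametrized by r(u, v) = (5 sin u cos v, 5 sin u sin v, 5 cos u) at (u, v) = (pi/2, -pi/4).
H = -1/5

With E = 25, F = 0, G = 25*sin(u)^2, L = -5*sin(u)/Abs(sin(u)), M = 0, N = -5*sin(u)^3/Abs(sin(u)), assemble
  H = (EN − 2FM + GL) / (2(EG − F²)) = -sin(u)/(5*Abs(sin(u))).
At (u, v) = (pi/2, -pi/4): H = -1/5.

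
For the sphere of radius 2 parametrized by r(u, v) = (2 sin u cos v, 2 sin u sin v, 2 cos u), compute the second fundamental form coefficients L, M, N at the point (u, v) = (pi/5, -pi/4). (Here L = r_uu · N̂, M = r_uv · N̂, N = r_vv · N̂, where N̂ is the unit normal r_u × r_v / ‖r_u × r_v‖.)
L = -2;  M = 0;  N = -5/4 + sqrt(5)/4

Compute the unit normal N̂(u, v) = (sin(u)^2*cos(v)/Abs(sin(u)), sin(u)^2*sin(v)/Abs(sin(u)), sin(2*u)/(2*Abs(sin(u)))), and the second partials r_uu, r_uv, r_vv. Take dot products:
  L(u, v) = r_uu · N̂ = -2*sin(u)/Abs(sin(u)),
  M(u, v) = r_uv · N̂ = 0,
  N(u, v) = r_vv · N̂ = -2*sin(u)^3/Abs(sin(u)).
Evaluating at (u, v) = (pi/5, -pi/4):
  L = -2, M = 0, N = -5/4 + sqrt(5)/4.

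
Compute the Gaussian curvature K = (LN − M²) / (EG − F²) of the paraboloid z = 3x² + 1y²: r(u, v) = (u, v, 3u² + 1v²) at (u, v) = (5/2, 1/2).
K = 12/51529

Coefficients of the first fundamental form: E = 36*u^2 + 1, F = 12*u*v, G = 4*v^2 + 1.
Coefficients of the second fundamental form: L = 6/sqrt(36*u^2 + 4*v^2 + 1), M = 0, N = 2/sqrt(36*u^2 + 4*v^2 + 1).
Assemble K = (LN − M²)/(EG − F²) = 12/(1296*u^4 + 288*u^2*v^2 + 72*u^2 + 16*v^4 + 8*v^2 + 1). At (u, v) = (5/2, 1/2): K = 12/51529.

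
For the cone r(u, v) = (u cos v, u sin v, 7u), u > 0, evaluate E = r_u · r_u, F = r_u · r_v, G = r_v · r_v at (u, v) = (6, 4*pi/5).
E = 50;  F = 0;  G = 36

Partials: r_u = (cos(v), sin(v), 7), r_v = (-u*sin(v), u*cos(v), 0). As functions of (u, v):
  E = r_u · r_u = 50,
  F = r_u · r_v = 0,
  G = r_v · r_v = u^2.
Evaluating at (u, v) = (6, 4*pi/5): E = 50, F = 0, G = 36.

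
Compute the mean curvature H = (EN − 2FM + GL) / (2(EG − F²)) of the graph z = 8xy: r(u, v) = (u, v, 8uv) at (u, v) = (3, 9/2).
H = -6912*sqrt(1873)/3508129

With E = 64*v^2 + 1, F = 64*u*v, G = 64*u^2 + 1, L = 0, M = 8/sqrt(64*u^2 + 64*v^2 + 1), N = 0, assemble
  H = (EN − 2FM + GL) / (2(EG − F²)) = -512*u*v/(64*u^2 + 64*v^2 + 1)^(3/2).
At (u, v) = (3, 9/2): H = -6912*sqrt(1873)/3508129.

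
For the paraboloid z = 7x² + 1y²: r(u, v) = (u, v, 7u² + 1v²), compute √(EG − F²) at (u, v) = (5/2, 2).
√(EG − F²)|_{(5/2, 2)} = 3*sqrt(138)

E = 196*u^2 + 1, F = 28*u*v, G = 4*v^2 + 1; EG − F² = 196*u^2 + 4*v^2 + 1; √(EG − F²) = sqrt(196*u^2 + 4*v^2 + 1). At the given point: 3*sqrt(138).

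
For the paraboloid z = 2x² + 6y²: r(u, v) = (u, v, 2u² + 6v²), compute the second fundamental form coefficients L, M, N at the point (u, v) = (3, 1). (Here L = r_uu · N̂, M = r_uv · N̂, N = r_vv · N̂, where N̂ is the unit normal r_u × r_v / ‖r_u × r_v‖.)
L = 4/17;  M = 0;  N = 12/17

Compute the unit normal N̂(u, v) = (-4*u/sqrt(16*u^2 + 144*v^2 + 1), -12*v/sqrt(16*u^2 + 144*v^2 + 1), 1/sqrt(16*u^2 + 144*v^2 + 1)), and the second partials r_uu, r_uv, r_vv. Take dot products:
  L(u, v) = r_uu · N̂ = 4/sqrt(16*u^2 + 144*v^2 + 1),
  M(u, v) = r_uv · N̂ = 0,
  N(u, v) = r_vv · N̂ = 12/sqrt(16*u^2 + 144*v^2 + 1).
Evaluating at (u, v) = (3, 1):
  L = 4/17, M = 0, N = 12/17.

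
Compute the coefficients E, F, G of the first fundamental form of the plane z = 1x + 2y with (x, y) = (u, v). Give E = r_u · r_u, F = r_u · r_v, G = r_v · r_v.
E = 2;  F = 2;  G = 5

Compute partials: r_u = (1, 0, 1), r_v = (0, 1, 2). Then
  E = r_u · r_u = 2,
  F = r_u · r_v = 2,
  G = r_v · r_v = 5.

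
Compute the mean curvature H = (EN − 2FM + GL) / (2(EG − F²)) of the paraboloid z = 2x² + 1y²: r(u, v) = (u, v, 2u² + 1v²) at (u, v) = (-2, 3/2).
H = 85*sqrt(74)/5476

With E = 16*u^2 + 1, F = 8*u*v, G = 4*v^2 + 1, L = 4/sqrt(16*u^2 + 4*v^2 + 1), M = 0, N = 2/sqrt(16*u^2 + 4*v^2 + 1), assemble
  H = (EN − 2FM + GL) / (2(EG − F²)) = (16*u^2 + 8*v^2 + 3)/(16*u^2 + 4*v^2 + 1)^(3/2).
At (u, v) = (-2, 3/2): H = 85*sqrt(74)/5476.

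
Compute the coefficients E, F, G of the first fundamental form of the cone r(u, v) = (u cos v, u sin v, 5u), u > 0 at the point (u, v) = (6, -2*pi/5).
E = 26;  F = 0;  G = 36

Partials: r_u = (cos(v), sin(v), 5), r_v = (-u*sin(v), u*cos(v), 0). As functions of (u, v):
  E = r_u · r_u = 26,
  F = r_u · r_v = 0,
  G = r_v · r_v = u^2.
Evaluating at (u, v) = (6, -2*pi/5): E = 26, F = 0, G = 36.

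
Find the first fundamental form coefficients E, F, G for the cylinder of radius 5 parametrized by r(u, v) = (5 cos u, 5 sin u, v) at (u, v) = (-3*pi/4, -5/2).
E = 25;  F = 0;  G = 1

Partials: r_u = (-5*sin(u), 5*cos(u), 0), r_v = (0, 0, 1). As functions of (u, v):
  E = r_u · r_u = 25,
  F = r_u · r_v = 0,
  G = r_v · r_v = 1.
Evaluating at (u, v) = (-3*pi/4, -5/2): E = 25, F = 0, G = 1.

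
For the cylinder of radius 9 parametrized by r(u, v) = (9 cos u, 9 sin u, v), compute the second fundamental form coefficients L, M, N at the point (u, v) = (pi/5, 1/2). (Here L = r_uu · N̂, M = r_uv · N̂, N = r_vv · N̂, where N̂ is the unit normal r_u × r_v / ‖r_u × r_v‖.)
L = -9;  M = 0;  N = 0

Compute the unit normal N̂(u, v) = (cos(u), sin(u), 0), and the second partials r_uu, r_uv, r_vv. Take dot products:
  L(u, v) = r_uu · N̂ = -9,
  M(u, v) = r_uv · N̂ = 0,
  N(u, v) = r_vv · N̂ = 0.
Evaluating at (u, v) = (pi/5, 1/2):
  L = -9, M = 0, N = 0.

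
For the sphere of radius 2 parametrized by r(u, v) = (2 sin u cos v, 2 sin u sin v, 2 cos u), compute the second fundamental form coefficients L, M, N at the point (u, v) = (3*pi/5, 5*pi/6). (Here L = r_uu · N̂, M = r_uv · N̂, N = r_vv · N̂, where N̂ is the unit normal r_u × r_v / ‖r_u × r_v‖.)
L = -2;  M = 0;  N = -5/4 - sqrt(5)/4

Compute the unit normal N̂(u, v) = (sin(u)^2*cos(v)/Abs(sin(u)), sin(u)^2*sin(v)/Abs(sin(u)), sin(2*u)/(2*Abs(sin(u)))), and the second partials r_uu, r_uv, r_vv. Take dot products:
  L(u, v) = r_uu · N̂ = -2*sin(u)/Abs(sin(u)),
  M(u, v) = r_uv · N̂ = 0,
  N(u, v) = r_vv · N̂ = -2*sin(u)^3/Abs(sin(u)).
Evaluating at (u, v) = (3*pi/5, 5*pi/6):
  L = -2, M = 0, N = -5/4 - sqrt(5)/4.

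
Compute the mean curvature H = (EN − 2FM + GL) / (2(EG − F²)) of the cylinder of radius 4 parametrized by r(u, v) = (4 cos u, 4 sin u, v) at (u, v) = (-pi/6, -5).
H = -1/8

With E = 16, F = 0, G = 1, L = -4, M = 0, N = 0, assemble
  H = (EN − 2FM + GL) / (2(EG − F²)) = -1/8.
At (u, v) = (-pi/6, -5): H = -1/8.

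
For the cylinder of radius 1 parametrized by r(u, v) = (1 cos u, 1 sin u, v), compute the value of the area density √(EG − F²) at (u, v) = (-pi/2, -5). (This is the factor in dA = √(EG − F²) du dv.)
√(EG − F²)|_{(-pi/2, -5)} = 1

E = 1, F = 0, G = 1, so EG − F² = 1. Taking the positive square root: √(EG − F²) = 1. At (u, v) = (-pi/2, -5): 1.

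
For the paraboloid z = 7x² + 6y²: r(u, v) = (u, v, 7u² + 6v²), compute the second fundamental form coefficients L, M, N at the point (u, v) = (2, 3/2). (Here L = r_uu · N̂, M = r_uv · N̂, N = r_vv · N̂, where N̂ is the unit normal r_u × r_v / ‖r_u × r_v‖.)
L = 14*sqrt(1109)/1109;  M = 0;  N = 12*sqrt(1109)/1109

Compute the unit normal N̂(u, v) = (-14*u/sqrt(196*u^2 + 144*v^2 + 1), -12*v/sqrt(196*u^2 + 144*v^2 + 1), 1/sqrt(196*u^2 + 144*v^2 + 1)), and the second partials r_uu, r_uv, r_vv. Take dot products:
  L(u, v) = r_uu · N̂ = 14/sqrt(196*u^2 + 144*v^2 + 1),
  M(u, v) = r_uv · N̂ = 0,
  N(u, v) = r_vv · N̂ = 12/sqrt(196*u^2 + 144*v^2 + 1).
Evaluating at (u, v) = (2, 3/2):
  L = 14*sqrt(1109)/1109, M = 0, N = 12*sqrt(1109)/1109.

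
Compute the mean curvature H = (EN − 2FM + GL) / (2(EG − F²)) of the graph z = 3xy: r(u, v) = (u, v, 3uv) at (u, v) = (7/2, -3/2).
H = 567*sqrt(526)/138338

With E = 9*v^2 + 1, F = 9*u*v, G = 9*u^2 + 1, L = 0, M = 3/sqrt(9*u^2 + 9*v^2 + 1), N = 0, assemble
  H = (EN − 2FM + GL) / (2(EG − F²)) = -27*u*v/(9*u^2 + 9*v^2 + 1)^(3/2).
At (u, v) = (7/2, -3/2): H = 567*sqrt(526)/138338.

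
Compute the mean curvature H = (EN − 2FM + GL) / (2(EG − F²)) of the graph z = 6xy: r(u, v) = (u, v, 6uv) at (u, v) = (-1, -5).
H = -1080*sqrt(937)/877969

With E = 36*v^2 + 1, F = 36*u*v, G = 36*u^2 + 1, L = 0, M = 6/sqrt(36*u^2 + 36*v^2 + 1), N = 0, assemble
  H = (EN − 2FM + GL) / (2(EG − F²)) = -216*u*v/(36*u^2 + 36*v^2 + 1)^(3/2).
At (u, v) = (-1, -5): H = -1080*sqrt(937)/877969.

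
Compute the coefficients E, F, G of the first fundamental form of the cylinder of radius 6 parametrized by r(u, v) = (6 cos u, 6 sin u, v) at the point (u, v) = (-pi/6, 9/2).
E = 36;  F = 0;  G = 1

Partials: r_u = (-6*sin(u), 6*cos(u), 0), r_v = (0, 0, 1). As functions of (u, v):
  E = r_u · r_u = 36,
  F = r_u · r_v = 0,
  G = r_v · r_v = 1.
Evaluating at (u, v) = (-pi/6, 9/2): E = 36, F = 0, G = 1.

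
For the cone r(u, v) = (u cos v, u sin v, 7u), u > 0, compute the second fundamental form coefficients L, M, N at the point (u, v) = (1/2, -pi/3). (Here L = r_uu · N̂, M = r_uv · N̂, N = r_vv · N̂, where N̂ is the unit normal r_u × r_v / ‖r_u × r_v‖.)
L = 0;  M = 0;  N = 7*sqrt(2)/20

Compute the unit normal N̂(u, v) = (-7*sqrt(2)*u*cos(v)/(10*Abs(u)), -7*sqrt(2)*u*sin(v)/(10*Abs(u)), sqrt(2)*u/(10*Abs(u))), and the second partials r_uu, r_uv, r_vv. Take dot products:
  L(u, v) = r_uu · N̂ = 0,
  M(u, v) = r_uv · N̂ = 0,
  N(u, v) = r_vv · N̂ = 7*sqrt(2)*u^2/(10*Abs(u)).
Evaluating at (u, v) = (1/2, -pi/3):
  L = 0, M = 0, N = 7*sqrt(2)/20.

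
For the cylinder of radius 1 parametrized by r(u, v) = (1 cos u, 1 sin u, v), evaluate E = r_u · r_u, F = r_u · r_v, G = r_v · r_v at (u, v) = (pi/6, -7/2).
E = 1;  F = 0;  G = 1

Partials: r_u = (-sin(u), cos(u), 0), r_v = (0, 0, 1). As functions of (u, v):
  E = r_u · r_u = 1,
  F = r_u · r_v = 0,
  G = r_v · r_v = 1.
Evaluating at (u, v) = (pi/6, -7/2): E = 1, F = 0, G = 1.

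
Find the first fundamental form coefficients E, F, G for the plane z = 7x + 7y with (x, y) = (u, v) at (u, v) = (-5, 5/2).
E = 50;  F = 49;  G = 50

Partials: r_u = (1, 0, 7), r_v = (0, 1, 7). As functions of (u, v):
  E = r_u · r_u = 50,
  F = r_u · r_v = 49,
  G = r_v · r_v = 50.
Evaluating at (u, v) = (-5, 5/2): E = 50, F = 49, G = 50.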